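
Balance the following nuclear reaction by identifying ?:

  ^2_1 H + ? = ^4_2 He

deuteron

Conserve mass number: 2 + A = 4, so A = 2.
Conserve atomic number: 1 + Z = 2, so Z = 1.
A = 2 and Z = 1 is ^2_1 H — a deuteron.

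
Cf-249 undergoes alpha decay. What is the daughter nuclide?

Alpha decay: mass number changes by -4, atomic number by -2.
A: 249 − 4 = 245; Z: 98 − 2 = 96.
Z = 96 is curium, so the daughter is Cm-245.

Cm-245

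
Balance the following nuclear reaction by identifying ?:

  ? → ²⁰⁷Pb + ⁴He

Po-211

Conserve mass number: A = 207 + 4, so A = 211.
Conserve atomic number: Z = 82 + 2, so Z = 84.
Z = 84 is polonium, so the species is ²¹¹Po.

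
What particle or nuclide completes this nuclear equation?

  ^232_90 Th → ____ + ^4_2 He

Ra-228

Conserve mass number: 232 = A + 4, so A = 228.
Conserve atomic number: 90 = Z + 2, so Z = 88.
Z = 88 is radium, so the species is ^228_88 Ra.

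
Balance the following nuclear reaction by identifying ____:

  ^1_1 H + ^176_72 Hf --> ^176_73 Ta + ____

Conserve mass number: 1 + 176 = 176 + A, so A = 1.
Conserve atomic number: 1 + 72 = 73 + Z, so Z = 0.
A = 1 and Z = 0 is ^1_0 n — a neutron.

neutron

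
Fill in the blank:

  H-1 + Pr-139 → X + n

Nd-139

Conserve mass number: 1 + 139 = A + 1, so A = 139.
Conserve atomic number: 1 + 59 = Z + 0, so Z = 60.
Z = 60 is neodymium, so the species is Nd-139.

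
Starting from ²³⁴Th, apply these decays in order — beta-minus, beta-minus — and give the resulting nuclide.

Start: (A, Z) = (234, 90).
After β⁻: (234, 91).
After β⁻: (234, 92).
Z = 92 is uranium.

U-234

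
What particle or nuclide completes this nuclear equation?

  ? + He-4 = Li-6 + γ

Conserve mass number: A + 4 = 6 + 0, so A = 2.
Conserve atomic number: Z + 2 = 3 + 0, so Z = 1.
A = 2 and Z = 1 is H-2 — a deuteron.

deuteron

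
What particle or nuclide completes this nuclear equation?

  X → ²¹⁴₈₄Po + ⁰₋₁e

Bi-214

Conserve mass number: A = 214 + 0, so A = 214.
Conserve atomic number: Z = 84 − 1, so Z = 83.
Z = 83 is bismuth, so the species is ²¹⁴₈₃Bi.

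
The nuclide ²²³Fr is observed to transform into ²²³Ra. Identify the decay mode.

beta-minus decay

ΔA = 223 − 223 = 0; ΔZ = 88 − 87 = +1.
A is unchanged and Z rises by 1 — a neutron has become a proton (β⁻ decay).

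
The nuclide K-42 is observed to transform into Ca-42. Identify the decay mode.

ΔA = 42 − 42 = 0; ΔZ = 20 − 19 = +1.
A is unchanged and Z rises by 1 — a neutron has become a proton (β⁻ decay).

beta-minus decay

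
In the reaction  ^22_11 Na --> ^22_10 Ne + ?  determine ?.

positron

Conserve mass number: 22 = 22 + A, so A = 0.
Conserve atomic number: 11 = 10 + Z, so Z = 1.
A = 0 and Z = 1 is ^0_1 e — a positron.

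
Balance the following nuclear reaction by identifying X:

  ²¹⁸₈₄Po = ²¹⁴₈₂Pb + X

alpha particle

Conserve mass number: 218 = 214 + A, so A = 4.
Conserve atomic number: 84 = 82 + Z, so Z = 2.
A = 4 and Z = 2 is ⁴₂He — an alpha particle.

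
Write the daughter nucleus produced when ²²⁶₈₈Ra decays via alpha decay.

Rn-222

Alpha decay: mass number changes by -4, atomic number by -2.
A: 226 − 4 = 222; Z: 88 − 2 = 86.
Z = 86 is radon, so the daughter is ²²²₈₆Rn.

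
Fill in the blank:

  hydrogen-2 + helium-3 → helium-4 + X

Conserve mass number: 2 + 3 = 4 + A, so A = 1.
Conserve atomic number: 1 + 2 = 2 + Z, so Z = 1.
A = 1 and Z = 1 is hydrogen-1 — a proton.

proton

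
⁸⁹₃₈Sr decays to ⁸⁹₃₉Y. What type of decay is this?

ΔA = 89 − 89 = 0; ΔZ = 39 − 38 = +1.
A is unchanged and Z rises by 1 — a neutron has become a proton (β⁻ decay).

beta-minus decay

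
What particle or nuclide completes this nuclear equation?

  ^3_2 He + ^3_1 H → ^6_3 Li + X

gamma ray

Conserve mass number: 3 + 3 = 6 + A, so A = 0.
Conserve atomic number: 2 + 1 = 3 + Z, so Z = 0.
A = 0 and Z = 0 is ^0_0 γ — a gamma ray.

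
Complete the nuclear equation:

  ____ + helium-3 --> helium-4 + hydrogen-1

Conserve mass number: A + 3 = 4 + 1, so A = 2.
Conserve atomic number: Z + 2 = 2 + 1, so Z = 1.
A = 2 and Z = 1 is hydrogen-2 — a deuteron.

deuteron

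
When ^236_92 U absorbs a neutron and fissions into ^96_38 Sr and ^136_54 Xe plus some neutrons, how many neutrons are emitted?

Conserve mass number: 237 = 96 + 136 + k, so k = 237 − 232 = 5.
Check atomic number: 92 = 38 + 54 + 0 = 92. ✓

5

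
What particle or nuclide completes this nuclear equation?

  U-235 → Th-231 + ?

Conserve mass number: 235 = 231 + A, so A = 4.
Conserve atomic number: 92 = 90 + Z, so Z = 2.
A = 4 and Z = 2 is He-4 — an alpha particle.

alpha particle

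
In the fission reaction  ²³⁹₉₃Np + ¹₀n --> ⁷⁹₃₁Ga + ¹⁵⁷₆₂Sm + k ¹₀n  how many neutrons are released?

4

Conserve mass number: 240 = 79 + 157 + k, so k = 240 − 236 = 4.
Check atomic number: 93 = 31 + 62 + 0 = 93. ✓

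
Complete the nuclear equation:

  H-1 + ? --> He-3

Conserve mass number: 1 + A = 3, so A = 2.
Conserve atomic number: 1 + Z = 2, so Z = 1.
A = 2 and Z = 1 is H-2 — a deuteron.

deuteron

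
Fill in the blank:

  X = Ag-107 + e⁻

Conserve mass number: A = 107 + 0, so A = 107.
Conserve atomic number: Z = 47 − 1, so Z = 46.
Z = 46 is palladium, so the species is Pd-107.

Pd-107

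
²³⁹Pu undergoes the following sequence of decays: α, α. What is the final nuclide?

Start: (A, Z) = (239, 94).
After α: (235, 92).
After α: (231, 90).
Z = 90 is thorium.

Th-231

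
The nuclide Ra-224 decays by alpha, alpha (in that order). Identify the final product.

Start: (A, Z) = (224, 88).
After α: (220, 86).
After α: (216, 84).
Z = 84 is polonium.

Po-216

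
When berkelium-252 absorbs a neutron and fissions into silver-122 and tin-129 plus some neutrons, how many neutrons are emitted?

2

Conserve mass number: 253 = 122 + 129 + k, so k = 253 − 251 = 2.
Check atomic number: 97 = 47 + 50 + 0 = 97. ✓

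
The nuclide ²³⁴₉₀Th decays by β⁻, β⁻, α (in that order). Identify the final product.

Start: (A, Z) = (234, 90).
After β⁻: (234, 91).
After β⁻: (234, 92).
After α: (230, 90).
Z = 90 is thorium.

Th-230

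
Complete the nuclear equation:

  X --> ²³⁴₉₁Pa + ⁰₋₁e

Conserve mass number: A = 234 + 0, so A = 234.
Conserve atomic number: Z = 91 − 1, so Z = 90.
Z = 90 is thorium, so the species is ²³⁴₉₀Th.

Th-234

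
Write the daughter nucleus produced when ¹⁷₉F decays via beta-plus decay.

Beta-plus decay: mass number changes by +0, atomic number by -1.
A: 17 = 17; Z: 9 − 1 = 8.
Z = 8 is oxygen, so the daughter is ¹⁷₈O.

O-17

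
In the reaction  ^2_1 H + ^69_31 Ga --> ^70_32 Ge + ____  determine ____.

neutron

Conserve mass number: 2 + 69 = 70 + A, so A = 1.
Conserve atomic number: 1 + 31 = 32 + Z, so Z = 0.
A = 1 and Z = 0 is ^1_0 n — a neutron.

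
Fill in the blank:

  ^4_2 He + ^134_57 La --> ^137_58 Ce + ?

proton

Conserve mass number: 4 + 134 = 137 + A, so A = 1.
Conserve atomic number: 2 + 57 = 58 + Z, so Z = 1.
A = 1 and Z = 1 is ^1_1 H — a proton.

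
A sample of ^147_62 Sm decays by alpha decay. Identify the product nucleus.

Alpha decay: mass number changes by -4, atomic number by -2.
A: 147 − 4 = 143; Z: 62 − 2 = 60.
Z = 60 is neodymium, so the daughter is ^143_60 Nd.

Nd-143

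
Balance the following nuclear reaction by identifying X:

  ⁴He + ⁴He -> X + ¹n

Conserve mass number: 4 + 4 = A + 1, so A = 7.
Conserve atomic number: 2 + 2 = Z + 0, so Z = 4.
Z = 4 is beryllium, so the species is ⁷Be.

Be-7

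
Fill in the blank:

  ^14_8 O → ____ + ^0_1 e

Conserve mass number: 14 = A + 0, so A = 14.
Conserve atomic number: 8 = Z + 1, so Z = 7.
Z = 7 is nitrogen, so the species is ^14_7 N.

N-14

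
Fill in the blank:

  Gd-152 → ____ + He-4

Sm-148

Conserve mass number: 152 = A + 4, so A = 148.
Conserve atomic number: 64 = Z + 2, so Z = 62.
Z = 62 is samarium, so the species is Sm-148.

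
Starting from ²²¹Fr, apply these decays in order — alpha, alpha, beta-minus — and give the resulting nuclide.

Start: (A, Z) = (221, 87).
After α: (217, 85).
After α: (213, 83).
After β⁻: (213, 84).
Z = 84 is polonium.

Po-213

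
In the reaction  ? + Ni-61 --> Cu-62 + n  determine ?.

Conserve mass number: A + 61 = 62 + 1, so A = 2.
Conserve atomic number: Z + 28 = 29 + 0, so Z = 1.
A = 2 and Z = 1 is H-2 — a deuteron.

deuteron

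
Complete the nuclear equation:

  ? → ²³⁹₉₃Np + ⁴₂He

Am-243

Conserve mass number: A = 239 + 4, so A = 243.
Conserve atomic number: Z = 93 + 2, so Z = 95.
Z = 95 is americium, so the species is ²⁴³₉₅Am.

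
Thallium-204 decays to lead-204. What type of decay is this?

beta-minus decay

ΔA = 204 − 204 = 0; ΔZ = 82 − 81 = +1.
A is unchanged and Z rises by 1 — a neutron has become a proton (β⁻ decay).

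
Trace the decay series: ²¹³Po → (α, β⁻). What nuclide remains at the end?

Start: (A, Z) = (213, 84).
After α: (209, 82).
After β⁻: (209, 83).
Z = 83 is bismuth.

Bi-209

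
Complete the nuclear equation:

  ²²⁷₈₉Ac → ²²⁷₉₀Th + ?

Conserve mass number: 227 = 227 + A, so A = 0.
Conserve atomic number: 89 = 90 + Z, so Z = -1.
A = 0 and Z = -1 is ⁰₋₁e — a beta-minus particle.

beta-minus particle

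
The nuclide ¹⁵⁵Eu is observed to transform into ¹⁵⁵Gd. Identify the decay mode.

ΔA = 155 − 155 = 0; ΔZ = 64 − 63 = +1.
A is unchanged and Z rises by 1 — a neutron has become a proton (β⁻ decay).

beta-minus decay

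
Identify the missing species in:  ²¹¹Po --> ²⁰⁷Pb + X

Conserve mass number: 211 = 207 + A, so A = 4.
Conserve atomic number: 84 = 82 + Z, so Z = 2.
A = 4 and Z = 2 is ⁴He — an alpha particle.

alpha particle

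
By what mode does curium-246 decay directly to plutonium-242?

ΔA = 242 − 246 = -4; ΔZ = 94 − 96 = -2.
A drops by 4 and Z drops by 2 — the signature of alpha emission.

alpha decay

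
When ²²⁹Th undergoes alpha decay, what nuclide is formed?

Alpha decay: mass number changes by -4, atomic number by -2.
A: 229 − 4 = 225; Z: 90 − 2 = 88.
Z = 88 is radium, so the daughter is ²²⁵Ra.

Ra-225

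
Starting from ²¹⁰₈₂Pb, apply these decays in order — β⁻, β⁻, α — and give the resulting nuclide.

Pb-206

Start: (A, Z) = (210, 82).
After β⁻: (210, 83).
After β⁻: (210, 84).
After α: (206, 82).
Z = 82 is lead.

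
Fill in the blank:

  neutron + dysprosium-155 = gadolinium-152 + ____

alpha particle

Conserve mass number: 1 + 155 = 152 + A, so A = 4.
Conserve atomic number: 0 + 66 = 64 + Z, so Z = 2.
A = 4 and Z = 2 is helium-4 — an alpha particle.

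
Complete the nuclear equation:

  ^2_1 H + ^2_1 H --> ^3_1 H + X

proton

Conserve mass number: 2 + 2 = 3 + A, so A = 1.
Conserve atomic number: 1 + 1 = 1 + Z, so Z = 1.
A = 1 and Z = 1 is ^1_1 H — a proton.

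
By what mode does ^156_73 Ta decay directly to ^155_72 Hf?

proton emission

ΔA = 155 − 156 = -1; ΔZ = 72 − 73 = -1.
A drops by 1 and Z drops by 1 — a proton was emitted.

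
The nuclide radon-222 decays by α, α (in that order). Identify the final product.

Start: (A, Z) = (222, 86).
After α: (218, 84).
After α: (214, 82).
Z = 82 is lead.

Pb-214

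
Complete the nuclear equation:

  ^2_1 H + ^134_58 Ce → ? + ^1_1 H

Conserve mass number: 2 + 134 = A + 1, so A = 135.
Conserve atomic number: 1 + 58 = Z + 1, so Z = 58.
Z = 58 is cerium, so the species is ^135_58 Ce.

Ce-135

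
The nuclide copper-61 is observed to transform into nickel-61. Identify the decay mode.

ΔA = 61 − 61 = 0; ΔZ = 28 − 29 = -1.
A is unchanged and Z drops by 1 — a proton has become a neutron (β⁺ emission or electron capture).

beta-plus decay or electron capture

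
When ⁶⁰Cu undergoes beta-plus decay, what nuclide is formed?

Ni-60

Beta-plus decay: mass number changes by +0, atomic number by -1.
A: 60 = 60; Z: 29 − 1 = 28.
Z = 28 is nickel, so the daughter is ⁶⁰Ni.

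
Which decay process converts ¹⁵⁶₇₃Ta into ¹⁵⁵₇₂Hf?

proton emission

ΔA = 155 − 156 = -1; ΔZ = 72 − 73 = -1.
A drops by 1 and Z drops by 1 — a proton was emitted.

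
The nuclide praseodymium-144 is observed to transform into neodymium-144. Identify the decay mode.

ΔA = 144 − 144 = 0; ΔZ = 60 − 59 = +1.
A is unchanged and Z rises by 1 — a neutron has become a proton (β⁻ decay).

beta-minus decay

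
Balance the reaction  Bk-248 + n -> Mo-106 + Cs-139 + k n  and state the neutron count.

Conserve mass number: 249 = 106 + 139 + k, so k = 249 − 245 = 4.
Check atomic number: 97 = 42 + 55 + 0 = 97. ✓

4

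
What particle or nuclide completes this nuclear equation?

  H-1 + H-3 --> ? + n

He-3

Conserve mass number: 1 + 3 = A + 1, so A = 3.
Conserve atomic number: 1 + 1 = Z + 0, so Z = 2.
Z = 2 is helium, so the species is He-3.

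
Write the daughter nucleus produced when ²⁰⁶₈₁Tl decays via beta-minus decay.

Pb-206

Beta-minus decay: mass number changes by +0, atomic number by +1.
A: 206 = 206; Z: 81 + 1 = 82.
Z = 82 is lead, so the daughter is ²⁰⁶₈₂Pb.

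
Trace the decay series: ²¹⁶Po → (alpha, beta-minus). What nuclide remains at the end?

Bi-212

Start: (A, Z) = (216, 84).
After α: (212, 82).
After β⁻: (212, 83).
Z = 83 is bismuth.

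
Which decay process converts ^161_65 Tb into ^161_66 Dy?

ΔA = 161 − 161 = 0; ΔZ = 66 − 65 = +1.
A is unchanged and Z rises by 1 — a neutron has become a proton (β⁻ decay).

beta-minus decay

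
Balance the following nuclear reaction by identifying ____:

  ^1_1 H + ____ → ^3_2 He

Conserve mass number: 1 + A = 3, so A = 2.
Conserve atomic number: 1 + Z = 2, so Z = 1.
A = 2 and Z = 1 is ^2_1 H — a deuteron.

deuteron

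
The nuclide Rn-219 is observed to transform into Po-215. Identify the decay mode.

alpha decay

ΔA = 215 − 219 = -4; ΔZ = 84 − 86 = -2.
A drops by 4 and Z drops by 2 — the signature of alpha emission.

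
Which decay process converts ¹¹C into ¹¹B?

beta-plus decay or electron capture

ΔA = 11 − 11 = 0; ΔZ = 5 − 6 = -1.
A is unchanged and Z drops by 1 — a proton has become a neutron (β⁺ emission or electron capture).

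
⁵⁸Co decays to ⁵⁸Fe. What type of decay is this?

beta-plus decay or electron capture

ΔA = 58 − 58 = 0; ΔZ = 26 − 27 = -1.
A is unchanged and Z drops by 1 — a proton has become a neutron (β⁺ emission or electron capture).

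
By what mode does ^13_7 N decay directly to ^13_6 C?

beta-plus decay or electron capture

ΔA = 13 − 13 = 0; ΔZ = 6 − 7 = -1.
A is unchanged and Z drops by 1 — a proton has become a neutron (β⁺ emission or electron capture).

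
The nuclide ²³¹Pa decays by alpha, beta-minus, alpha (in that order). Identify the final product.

Start: (A, Z) = (231, 91).
After α: (227, 89).
After β⁻: (227, 90).
After α: (223, 88).
Z = 88 is radium.

Ra-223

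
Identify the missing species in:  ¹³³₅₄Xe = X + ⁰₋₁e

Conserve mass number: 133 = A + 0, so A = 133.
Conserve atomic number: 54 = Z − 1, so Z = 55.
Z = 55 is caesium, so the species is ¹³³₅₅Cs.

Cs-133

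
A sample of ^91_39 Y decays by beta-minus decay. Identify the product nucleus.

Beta-minus decay: mass number changes by +0, atomic number by +1.
A: 91 = 91; Z: 39 + 1 = 40.
Z = 40 is zirconium, so the daughter is ^91_40 Zr.

Zr-91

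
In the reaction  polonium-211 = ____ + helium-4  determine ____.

Pb-207

Conserve mass number: 211 = A + 4, so A = 207.
Conserve atomic number: 84 = Z + 2, so Z = 82.
Z = 82 is lead, so the species is lead-207.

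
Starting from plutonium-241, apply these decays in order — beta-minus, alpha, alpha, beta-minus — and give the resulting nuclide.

Start: (A, Z) = (241, 94).
After β⁻: (241, 95).
After α: (237, 93).
After α: (233, 91).
After β⁻: (233, 92).
Z = 92 is uranium.

U-233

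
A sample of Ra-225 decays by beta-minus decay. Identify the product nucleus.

Ac-225

Beta-minus decay: mass number changes by +0, atomic number by +1.
A: 225 = 225; Z: 88 + 1 = 89.
Z = 89 is actinium, so the daughter is Ac-225.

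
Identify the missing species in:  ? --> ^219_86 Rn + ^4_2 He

Conserve mass number: A = 219 + 4, so A = 223.
Conserve atomic number: Z = 86 + 2, so Z = 88.
Z = 88 is radium, so the species is ^223_88 Ra.

Ra-223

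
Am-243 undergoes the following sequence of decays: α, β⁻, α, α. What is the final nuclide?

Th-231

Start: (A, Z) = (243, 95).
After α: (239, 93).
After β⁻: (239, 94).
After α: (235, 92).
After α: (231, 90).
Z = 90 is thorium.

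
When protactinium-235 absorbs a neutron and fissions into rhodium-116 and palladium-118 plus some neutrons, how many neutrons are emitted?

2

Conserve mass number: 236 = 116 + 118 + k, so k = 236 − 234 = 2.
Check atomic number: 91 = 45 + 46 + 0 = 91. ✓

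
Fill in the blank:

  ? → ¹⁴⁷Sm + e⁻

Pm-147

Conserve mass number: A = 147 + 0, so A = 147.
Conserve atomic number: Z = 62 − 1, so Z = 61.
Z = 61 is promethium, so the species is ¹⁴⁷Pm.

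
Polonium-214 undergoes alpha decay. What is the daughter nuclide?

Pb-210

Alpha decay: mass number changes by -4, atomic number by -2.
A: 214 − 4 = 210; Z: 84 − 2 = 82.
Z = 82 is lead, so the daughter is lead-210.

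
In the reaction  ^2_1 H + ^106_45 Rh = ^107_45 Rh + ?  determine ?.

proton

Conserve mass number: 2 + 106 = 107 + A, so A = 1.
Conserve atomic number: 1 + 45 = 45 + Z, so Z = 1.
A = 1 and Z = 1 is ^1_1 H — a proton.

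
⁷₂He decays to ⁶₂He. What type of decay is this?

neutron emission

ΔA = 6 − 7 = -1; ΔZ = 2 − 2 = +0.
A drops by 1 with Z unchanged — a neutron was emitted.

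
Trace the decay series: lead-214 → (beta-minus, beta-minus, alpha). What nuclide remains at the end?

Start: (A, Z) = (214, 82).
After β⁻: (214, 83).
After β⁻: (214, 84).
After α: (210, 82).
Z = 82 is lead.

Pb-210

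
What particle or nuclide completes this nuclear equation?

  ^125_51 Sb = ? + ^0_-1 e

Te-125

Conserve mass number: 125 = A + 0, so A = 125.
Conserve atomic number: 51 = Z − 1, so Z = 52.
Z = 52 is tellurium, so the species is ^125_52 Te.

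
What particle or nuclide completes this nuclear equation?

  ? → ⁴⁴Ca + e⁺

Sc-44

Conserve mass number: A = 44 + 0, so A = 44.
Conserve atomic number: Z = 20 + 1, so Z = 21.
Z = 21 is scandium, so the species is ⁴⁴Sc.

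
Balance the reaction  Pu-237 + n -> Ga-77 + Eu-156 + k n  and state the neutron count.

Conserve mass number: 238 = 77 + 156 + k, so k = 238 − 233 = 5.
Check atomic number: 94 = 31 + 63 + 0 = 94. ✓

5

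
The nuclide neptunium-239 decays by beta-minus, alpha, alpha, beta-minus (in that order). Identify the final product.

Pa-231

Start: (A, Z) = (239, 93).
After β⁻: (239, 94).
After α: (235, 92).
After α: (231, 90).
After β⁻: (231, 91).
Z = 91 is protactinium.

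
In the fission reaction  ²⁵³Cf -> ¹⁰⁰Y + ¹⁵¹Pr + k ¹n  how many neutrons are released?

Conserve mass number: 253 = 100 + 151 + k, so k = 253 − 251 = 2.
Check atomic number: 98 = 39 + 59 + 0 = 98. ✓

2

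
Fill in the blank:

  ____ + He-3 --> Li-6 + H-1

alpha particle

Conserve mass number: A + 3 = 6 + 1, so A = 4.
Conserve atomic number: Z + 2 = 3 + 1, so Z = 2.
A = 4 and Z = 2 is He-4 — an alpha particle.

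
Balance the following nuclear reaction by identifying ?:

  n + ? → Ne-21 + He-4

Conserve mass number: 1 + A = 21 + 4, so A = 24.
Conserve atomic number: 0 + Z = 10 + 2, so Z = 12.
Z = 12 is magnesium, so the species is Mg-24.

Mg-24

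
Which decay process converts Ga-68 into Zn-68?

beta-plus decay or electron capture

ΔA = 68 − 68 = 0; ΔZ = 30 − 31 = -1.
A is unchanged and Z drops by 1 — a proton has become a neutron (β⁺ emission or electron capture).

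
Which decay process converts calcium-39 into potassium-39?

ΔA = 39 − 39 = 0; ΔZ = 19 − 20 = -1.
A is unchanged and Z drops by 1 — a proton has become a neutron (β⁺ emission or electron capture).

beta-plus decay or electron capture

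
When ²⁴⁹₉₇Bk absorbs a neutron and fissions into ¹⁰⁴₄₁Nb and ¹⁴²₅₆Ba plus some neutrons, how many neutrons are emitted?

Conserve mass number: 250 = 104 + 142 + k, so k = 250 − 246 = 4.
Check atomic number: 97 = 41 + 56 + 0 = 97. ✓

4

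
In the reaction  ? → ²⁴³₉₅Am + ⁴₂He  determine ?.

Conserve mass number: A = 243 + 4, so A = 247.
Conserve atomic number: Z = 95 + 2, so Z = 97.
Z = 97 is berkelium, so the species is ²⁴⁷₉₇Bk.

Bk-247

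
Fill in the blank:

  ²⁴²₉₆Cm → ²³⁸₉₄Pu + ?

Conserve mass number: 242 = 238 + A, so A = 4.
Conserve atomic number: 96 = 94 + Z, so Z = 2.
A = 4 and Z = 2 is ⁴₂He — an alpha particle.

alpha particle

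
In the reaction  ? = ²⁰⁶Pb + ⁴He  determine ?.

Po-210

Conserve mass number: A = 206 + 4, so A = 210.
Conserve atomic number: Z = 82 + 2, so Z = 84.
Z = 84 is polonium, so the species is ²¹⁰Po.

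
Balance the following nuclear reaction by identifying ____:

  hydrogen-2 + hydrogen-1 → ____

He-3

Conserve mass number: 2 + 1 = A, so A = 3.
Conserve atomic number: 1 + 1 = Z, so Z = 2.
Z = 2 is helium, so the species is helium-3.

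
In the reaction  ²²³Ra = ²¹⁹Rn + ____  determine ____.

alpha particle

Conserve mass number: 223 = 219 + A, so A = 4.
Conserve atomic number: 88 = 86 + Z, so Z = 2.
A = 4 and Z = 2 is ⁴He — an alpha particle.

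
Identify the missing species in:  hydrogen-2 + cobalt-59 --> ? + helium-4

Conserve mass number: 2 + 59 = A + 4, so A = 57.
Conserve atomic number: 1 + 27 = Z + 2, so Z = 26.
Z = 26 is iron, so the species is iron-57.

Fe-57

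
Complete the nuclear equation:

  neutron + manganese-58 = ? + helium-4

Conserve mass number: 1 + 58 = A + 4, so A = 55.
Conserve atomic number: 0 + 25 = Z + 2, so Z = 23.
Z = 23 is vanadium, so the species is vanadium-55.

V-55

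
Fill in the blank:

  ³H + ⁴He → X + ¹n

Conserve mass number: 3 + 4 = A + 1, so A = 6.
Conserve atomic number: 1 + 2 = Z + 0, so Z = 3.
Z = 3 is lithium, so the species is ⁶Li.

Li-6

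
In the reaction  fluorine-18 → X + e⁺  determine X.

O-18

Conserve mass number: 18 = A + 0, so A = 18.
Conserve atomic number: 9 = Z + 1, so Z = 8.
Z = 8 is oxygen, so the species is oxygen-18.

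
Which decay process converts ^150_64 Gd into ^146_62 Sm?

ΔA = 146 − 150 = -4; ΔZ = 62 − 64 = -2.
A drops by 4 and Z drops by 2 — the signature of alpha emission.

alpha decay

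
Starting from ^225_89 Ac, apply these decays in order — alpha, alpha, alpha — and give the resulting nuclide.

Start: (A, Z) = (225, 89).
After α: (221, 87).
After α: (217, 85).
After α: (213, 83).
Z = 83 is bismuth.

Bi-213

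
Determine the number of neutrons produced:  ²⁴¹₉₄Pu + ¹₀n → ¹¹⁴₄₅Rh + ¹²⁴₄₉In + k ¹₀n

Conserve mass number: 242 = 114 + 124 + k, so k = 242 − 238 = 4.
Check atomic number: 94 = 45 + 49 + 0 = 94. ✓

4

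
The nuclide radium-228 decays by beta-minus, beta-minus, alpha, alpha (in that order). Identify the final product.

Start: (A, Z) = (228, 88).
After β⁻: (228, 89).
After β⁻: (228, 90).
After α: (224, 88).
After α: (220, 86).
Z = 86 is radon.

Rn-220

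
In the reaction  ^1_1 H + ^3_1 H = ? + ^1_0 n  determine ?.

Conserve mass number: 1 + 3 = A + 1, so A = 3.
Conserve atomic number: 1 + 1 = Z + 0, so Z = 2.
Z = 2 is helium, so the species is ^3_2 He.

He-3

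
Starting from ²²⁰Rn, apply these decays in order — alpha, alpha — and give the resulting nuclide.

Pb-212

Start: (A, Z) = (220, 86).
After α: (216, 84).
After α: (212, 82).
Z = 82 is lead.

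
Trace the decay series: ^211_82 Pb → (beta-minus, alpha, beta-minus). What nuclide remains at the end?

Pb-207

Start: (A, Z) = (211, 82).
After β⁻: (211, 83).
After α: (207, 81).
After β⁻: (207, 82).
Z = 82 is lead.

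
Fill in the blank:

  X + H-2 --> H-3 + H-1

deuteron

Conserve mass number: A + 2 = 3 + 1, so A = 2.
Conserve atomic number: Z + 1 = 1 + 1, so Z = 1.
A = 2 and Z = 1 is H-2 — a deuteron.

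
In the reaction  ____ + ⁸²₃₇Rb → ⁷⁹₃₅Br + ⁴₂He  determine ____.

neutron

Conserve mass number: A + 82 = 79 + 4, so A = 1.
Conserve atomic number: Z + 37 = 35 + 2, so Z = 0.
A = 1 and Z = 0 is ¹₀n — a neutron.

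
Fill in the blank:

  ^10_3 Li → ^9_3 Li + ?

Conserve mass number: 10 = 9 + A, so A = 1.
Conserve atomic number: 3 = 3 + Z, so Z = 0.
A = 1 and Z = 0 is ^1_0 n — a neutron.

neutron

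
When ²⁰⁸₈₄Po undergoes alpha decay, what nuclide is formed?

Alpha decay: mass number changes by -4, atomic number by -2.
A: 208 − 4 = 204; Z: 84 − 2 = 82.
Z = 82 is lead, so the daughter is ²⁰⁴₈₂Pb.

Pb-204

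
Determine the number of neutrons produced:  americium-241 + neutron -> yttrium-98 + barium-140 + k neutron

4

Conserve mass number: 242 = 98 + 140 + k, so k = 242 − 238 = 4.
Check atomic number: 95 = 39 + 56 + 0 = 95. ✓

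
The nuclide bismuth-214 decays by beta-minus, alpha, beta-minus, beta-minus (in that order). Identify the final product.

Start: (A, Z) = (214, 83).
After β⁻: (214, 84).
After α: (210, 82).
After β⁻: (210, 83).
After β⁻: (210, 84).
Z = 84 is polonium.

Po-210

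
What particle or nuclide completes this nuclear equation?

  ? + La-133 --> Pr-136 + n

alpha particle

Conserve mass number: A + 133 = 136 + 1, so A = 4.
Conserve atomic number: Z + 57 = 59 + 0, so Z = 2.
A = 4 and Z = 2 is He-4 — an alpha particle.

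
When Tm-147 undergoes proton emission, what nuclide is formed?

Proton emission: mass number changes by -1, atomic number by -1.
A: 147 − 1 = 146; Z: 69 − 1 = 68.
Z = 68 is erbium, so the daughter is Er-146.

Er-146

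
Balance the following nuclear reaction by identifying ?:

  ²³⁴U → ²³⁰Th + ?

Conserve mass number: 234 = 230 + A, so A = 4.
Conserve atomic number: 92 = 90 + Z, so Z = 2.
A = 4 and Z = 2 is ⁴He — an alpha particle.

alpha particle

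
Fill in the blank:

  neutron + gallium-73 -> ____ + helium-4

Conserve mass number: 1 + 73 = A + 4, so A = 70.
Conserve atomic number: 0 + 31 = Z + 2, so Z = 29.
Z = 29 is copper, so the species is copper-70.

Cu-70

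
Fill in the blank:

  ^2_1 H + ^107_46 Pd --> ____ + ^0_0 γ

Ag-109

Conserve mass number: 2 + 107 = A + 0, so A = 109.
Conserve atomic number: 1 + 46 = Z + 0, so Z = 47.
Z = 47 is silver, so the species is ^109_47 Ag.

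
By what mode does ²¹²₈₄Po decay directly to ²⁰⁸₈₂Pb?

ΔA = 208 − 212 = -4; ΔZ = 82 − 84 = -2.
A drops by 4 and Z drops by 2 — the signature of alpha emission.

alpha decay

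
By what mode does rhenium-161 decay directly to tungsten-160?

ΔA = 160 − 161 = -1; ΔZ = 74 − 75 = -1.
A drops by 1 and Z drops by 1 — a proton was emitted.

proton emission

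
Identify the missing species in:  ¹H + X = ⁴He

triton

Conserve mass number: 1 + A = 4, so A = 3.
Conserve atomic number: 1 + Z = 2, so Z = 1.
A = 3 and Z = 1 is ³H — a triton.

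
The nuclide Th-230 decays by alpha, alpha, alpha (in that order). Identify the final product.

Po-218

Start: (A, Z) = (230, 90).
After α: (226, 88).
After α: (222, 86).
After α: (218, 84).
Z = 84 is polonium.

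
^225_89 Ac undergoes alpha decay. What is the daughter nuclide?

Fr-221

Alpha decay: mass number changes by -4, atomic number by -2.
A: 225 − 4 = 221; Z: 89 − 2 = 87.
Z = 87 is francium, so the daughter is ^221_87 Fr.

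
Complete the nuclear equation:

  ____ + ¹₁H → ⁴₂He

Conserve mass number: A + 1 = 4, so A = 3.
Conserve atomic number: Z + 1 = 2, so Z = 1.
A = 3 and Z = 1 is ³₁H — a triton.

triton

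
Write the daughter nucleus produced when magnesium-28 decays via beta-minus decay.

Beta-minus decay: mass number changes by +0, atomic number by +1.
A: 28 = 28; Z: 12 + 1 = 13.
Z = 13 is aluminium, so the daughter is aluminium-28.

Al-28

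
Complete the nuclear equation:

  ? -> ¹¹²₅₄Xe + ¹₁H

Cs-113

Conserve mass number: A = 112 + 1, so A = 113.
Conserve atomic number: Z = 54 + 1, so Z = 55.
Z = 55 is caesium, so the species is ¹¹³₅₅Cs.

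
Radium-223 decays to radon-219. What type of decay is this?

alpha decay

ΔA = 219 − 223 = -4; ΔZ = 86 − 88 = -2.
A drops by 4 and Z drops by 2 — the signature of alpha emission.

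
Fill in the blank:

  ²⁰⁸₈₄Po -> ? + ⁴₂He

Conserve mass number: 208 = A + 4, so A = 204.
Conserve atomic number: 84 = Z + 2, so Z = 82.
Z = 82 is lead, so the species is ²⁰⁴₈₂Pb.

Pb-204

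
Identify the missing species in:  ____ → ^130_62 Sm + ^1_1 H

Eu-131

Conserve mass number: A = 130 + 1, so A = 131.
Conserve atomic number: Z = 62 + 1, so Z = 63.
Z = 63 is europium, so the species is ^131_63 Eu.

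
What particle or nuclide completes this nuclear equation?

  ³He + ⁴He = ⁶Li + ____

Conserve mass number: 3 + 4 = 6 + A, so A = 1.
Conserve atomic number: 2 + 2 = 3 + Z, so Z = 1.
A = 1 and Z = 1 is ¹H — a proton.

proton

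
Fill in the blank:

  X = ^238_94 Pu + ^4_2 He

Conserve mass number: A = 238 + 4, so A = 242.
Conserve atomic number: Z = 94 + 2, so Z = 96.
Z = 96 is curium, so the species is ^242_96 Cm.

Cm-242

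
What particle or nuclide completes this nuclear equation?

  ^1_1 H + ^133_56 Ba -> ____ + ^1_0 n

La-133

Conserve mass number: 1 + 133 = A + 1, so A = 133.
Conserve atomic number: 1 + 56 = Z + 0, so Z = 57.
Z = 57 is lanthanum, so the species is ^133_57 La.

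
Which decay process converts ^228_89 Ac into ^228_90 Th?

ΔA = 228 − 228 = 0; ΔZ = 90 − 89 = +1.
A is unchanged and Z rises by 1 — a neutron has become a proton (β⁻ decay).

beta-minus decay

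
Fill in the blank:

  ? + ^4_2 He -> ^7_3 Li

Conserve mass number: A + 4 = 7, so A = 3.
Conserve atomic number: Z + 2 = 3, so Z = 1.
A = 3 and Z = 1 is ^3_1 H — a triton.

triton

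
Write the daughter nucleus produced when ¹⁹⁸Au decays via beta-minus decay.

Hg-198

Beta-minus decay: mass number changes by +0, atomic number by +1.
A: 198 = 198; Z: 79 + 1 = 80.
Z = 80 is mercury, so the daughter is ¹⁹⁸Hg.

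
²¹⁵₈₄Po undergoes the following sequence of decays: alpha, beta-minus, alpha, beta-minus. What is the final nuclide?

Start: (A, Z) = (215, 84).
After α: (211, 82).
After β⁻: (211, 83).
After α: (207, 81).
After β⁻: (207, 82).
Z = 82 is lead.

Pb-207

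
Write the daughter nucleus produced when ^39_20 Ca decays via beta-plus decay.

K-39

Beta-plus decay: mass number changes by +0, atomic number by -1.
A: 39 = 39; Z: 20 − 1 = 19.
Z = 19 is potassium, so the daughter is ^39_19 K.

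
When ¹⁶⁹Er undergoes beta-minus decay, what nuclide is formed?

Tm-169

Beta-minus decay: mass number changes by +0, atomic number by +1.
A: 169 = 169; Z: 68 + 1 = 69.
Z = 69 is thulium, so the daughter is ¹⁶⁹Tm.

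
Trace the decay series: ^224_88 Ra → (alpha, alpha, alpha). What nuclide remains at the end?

Pb-212

Start: (A, Z) = (224, 88).
After α: (220, 86).
After α: (216, 84).
After α: (212, 82).
Z = 82 is lead.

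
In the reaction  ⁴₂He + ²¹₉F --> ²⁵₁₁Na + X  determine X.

gamma ray

Conserve mass number: 4 + 21 = 25 + A, so A = 0.
Conserve atomic number: 2 + 9 = 11 + Z, so Z = 0.
A = 0 and Z = 0 is ⁰₀γ — a gamma ray.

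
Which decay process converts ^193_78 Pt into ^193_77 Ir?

ΔA = 193 − 193 = 0; ΔZ = 77 − 78 = -1.
A is unchanged and Z drops by 1 — a proton has become a neutron (β⁺ emission or electron capture).

beta-plus decay or electron capture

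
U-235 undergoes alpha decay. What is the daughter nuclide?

Alpha decay: mass number changes by -4, atomic number by -2.
A: 235 − 4 = 231; Z: 92 − 2 = 90.
Z = 90 is thorium, so the daughter is Th-231.

Th-231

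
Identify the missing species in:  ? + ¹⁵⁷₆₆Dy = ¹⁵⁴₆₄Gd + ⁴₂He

Conserve mass number: A + 157 = 154 + 4, so A = 1.
Conserve atomic number: Z + 66 = 64 + 2, so Z = 0.
A = 1 and Z = 0 is ¹₀n — a neutron.

neutron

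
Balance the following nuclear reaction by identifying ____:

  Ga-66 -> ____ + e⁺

Zn-66

Conserve mass number: 66 = A + 0, so A = 66.
Conserve atomic number: 31 = Z + 1, so Z = 30.
Z = 30 is zinc, so the species is Zn-66.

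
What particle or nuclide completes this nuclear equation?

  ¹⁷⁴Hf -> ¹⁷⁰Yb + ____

alpha particle

Conserve mass number: 174 = 170 + A, so A = 4.
Conserve atomic number: 72 = 70 + Z, so Z = 2.
A = 4 and Z = 2 is ⁴He — an alpha particle.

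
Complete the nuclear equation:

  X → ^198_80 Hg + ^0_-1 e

Au-198

Conserve mass number: A = 198 + 0, so A = 198.
Conserve atomic number: Z = 80 − 1, so Z = 79.
Z = 79 is gold, so the species is ^198_79 Au.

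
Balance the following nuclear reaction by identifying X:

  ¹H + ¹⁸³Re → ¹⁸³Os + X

neutron

Conserve mass number: 1 + 183 = 183 + A, so A = 1.
Conserve atomic number: 1 + 75 = 76 + Z, so Z = 0.
A = 1 and Z = 0 is ¹n — a neutron.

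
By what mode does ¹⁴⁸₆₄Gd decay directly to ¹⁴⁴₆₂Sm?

ΔA = 144 − 148 = -4; ΔZ = 62 − 64 = -2.
A drops by 4 and Z drops by 2 — the signature of alpha emission.

alpha decay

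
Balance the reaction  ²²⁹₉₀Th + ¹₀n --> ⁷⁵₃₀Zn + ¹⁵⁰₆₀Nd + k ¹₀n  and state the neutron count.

Conserve mass number: 230 = 75 + 150 + k, so k = 230 − 225 = 5.
Check atomic number: 90 = 30 + 60 + 0 = 90. ✓

5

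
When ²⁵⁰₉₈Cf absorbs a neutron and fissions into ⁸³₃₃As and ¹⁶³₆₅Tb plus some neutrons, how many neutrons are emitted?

Conserve mass number: 251 = 83 + 163 + k, so k = 251 − 246 = 5.
Check atomic number: 98 = 33 + 65 + 0 = 98. ✓

5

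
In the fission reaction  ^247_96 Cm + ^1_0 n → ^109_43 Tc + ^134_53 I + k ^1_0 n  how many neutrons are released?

Conserve mass number: 248 = 109 + 134 + k, so k = 248 − 243 = 5.
Check atomic number: 96 = 43 + 53 + 0 = 96. ✓

5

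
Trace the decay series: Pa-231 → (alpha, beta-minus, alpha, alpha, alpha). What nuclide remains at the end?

Start: (A, Z) = (231, 91).
After α: (227, 89).
After β⁻: (227, 90).
After α: (223, 88).
After α: (219, 86).
After α: (215, 84).
Z = 84 is polonium.

Po-215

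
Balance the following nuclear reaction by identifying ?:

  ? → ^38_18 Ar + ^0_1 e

K-38

Conserve mass number: A = 38 + 0, so A = 38.
Conserve atomic number: Z = 18 + 1, so Z = 19.
Z = 19 is potassium, so the species is ^38_19 K.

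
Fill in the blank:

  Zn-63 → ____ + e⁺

Conserve mass number: 63 = A + 0, so A = 63.
Conserve atomic number: 30 = Z + 1, so Z = 29.
Z = 29 is copper, so the species is Cu-63.

Cu-63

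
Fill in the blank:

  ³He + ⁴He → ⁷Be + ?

gamma ray

Conserve mass number: 3 + 4 = 7 + A, so A = 0.
Conserve atomic number: 2 + 2 = 4 + Z, so Z = 0.
A = 0 and Z = 0 is γ — a gamma ray.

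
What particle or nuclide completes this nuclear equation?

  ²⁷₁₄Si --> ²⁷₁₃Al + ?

positron

Conserve mass number: 27 = 27 + A, so A = 0.
Conserve atomic number: 14 = 13 + Z, so Z = 1.
A = 0 and Z = 1 is ⁰₁e — a positron.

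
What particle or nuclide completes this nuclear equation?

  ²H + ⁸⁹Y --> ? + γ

Zr-91

Conserve mass number: 2 + 89 = A + 0, so A = 91.
Conserve atomic number: 1 + 39 = Z + 0, so Z = 40.
Z = 40 is zirconium, so the species is ⁹¹Zr.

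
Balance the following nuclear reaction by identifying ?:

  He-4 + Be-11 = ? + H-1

B-14

Conserve mass number: 4 + 11 = A + 1, so A = 14.
Conserve atomic number: 2 + 4 = Z + 1, so Z = 5.
Z = 5 is boron, so the species is B-14.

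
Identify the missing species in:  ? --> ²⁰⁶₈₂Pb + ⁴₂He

Conserve mass number: A = 206 + 4, so A = 210.
Conserve atomic number: Z = 82 + 2, so Z = 84.
Z = 84 is polonium, so the species is ²¹⁰₈₄Po.

Po-210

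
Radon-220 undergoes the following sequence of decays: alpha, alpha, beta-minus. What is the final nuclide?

Bi-212

Start: (A, Z) = (220, 86).
After α: (216, 84).
After α: (212, 82).
After β⁻: (212, 83).
Z = 83 is bismuth.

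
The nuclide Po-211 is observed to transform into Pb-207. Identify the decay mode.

alpha decay

ΔA = 207 − 211 = -4; ΔZ = 82 − 84 = -2.
A drops by 4 and Z drops by 2 — the signature of alpha emission.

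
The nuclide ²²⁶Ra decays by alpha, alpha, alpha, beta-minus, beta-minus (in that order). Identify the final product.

Start: (A, Z) = (226, 88).
After α: (222, 86).
After α: (218, 84).
After α: (214, 82).
After β⁻: (214, 83).
After β⁻: (214, 84).
Z = 84 is polonium.

Po-214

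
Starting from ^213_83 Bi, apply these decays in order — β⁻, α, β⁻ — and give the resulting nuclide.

Start: (A, Z) = (213, 83).
After β⁻: (213, 84).
After α: (209, 82).
After β⁻: (209, 83).
Z = 83 is bismuth.

Bi-209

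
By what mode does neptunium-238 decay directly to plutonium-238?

ΔA = 238 − 238 = 0; ΔZ = 94 − 93 = +1.
A is unchanged and Z rises by 1 — a neutron has become a proton (β⁻ decay).

beta-minus decay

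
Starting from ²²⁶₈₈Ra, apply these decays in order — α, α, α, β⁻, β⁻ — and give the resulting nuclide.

Po-214

Start: (A, Z) = (226, 88).
After α: (222, 86).
After α: (218, 84).
After α: (214, 82).
After β⁻: (214, 83).
After β⁻: (214, 84).
Z = 84 is polonium.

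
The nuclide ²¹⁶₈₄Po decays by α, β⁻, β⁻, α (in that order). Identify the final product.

Pb-208

Start: (A, Z) = (216, 84).
After α: (212, 82).
After β⁻: (212, 83).
After β⁻: (212, 84).
After α: (208, 82).
Z = 82 is lead.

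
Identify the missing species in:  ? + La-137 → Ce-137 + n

proton

Conserve mass number: A + 137 = 137 + 1, so A = 1.
Conserve atomic number: Z + 57 = 58 + 0, so Z = 1.
A = 1 and Z = 1 is H-1 — a proton.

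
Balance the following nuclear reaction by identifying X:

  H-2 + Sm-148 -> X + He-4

Pm-146

Conserve mass number: 2 + 148 = A + 4, so A = 146.
Conserve atomic number: 1 + 62 = Z + 2, so Z = 61.
Z = 61 is promethium, so the species is Pm-146.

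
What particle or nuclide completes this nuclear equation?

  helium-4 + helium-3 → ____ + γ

Conserve mass number: 4 + 3 = A + 0, so A = 7.
Conserve atomic number: 2 + 2 = Z + 0, so Z = 4.
Z = 4 is beryllium, so the species is beryllium-7.

Be-7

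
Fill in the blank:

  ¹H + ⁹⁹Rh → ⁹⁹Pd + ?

neutron

Conserve mass number: 1 + 99 = 99 + A, so A = 1.
Conserve atomic number: 1 + 45 = 46 + Z, so Z = 0.
A = 1 and Z = 0 is ¹n — a neutron.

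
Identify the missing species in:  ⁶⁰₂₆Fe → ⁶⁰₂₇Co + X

beta-minus particle

Conserve mass number: 60 = 60 + A, so A = 0.
Conserve atomic number: 26 = 27 + Z, so Z = -1.
A = 0 and Z = -1 is ⁰₋₁e — a beta-minus particle.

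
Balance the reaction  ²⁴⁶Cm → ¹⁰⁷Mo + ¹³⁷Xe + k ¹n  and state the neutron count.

Conserve mass number: 246 = 107 + 137 + k, so k = 246 − 244 = 2.
Check atomic number: 96 = 42 + 54 + 0 = 96. ✓

2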